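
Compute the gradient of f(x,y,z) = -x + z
(-1, 0, 1)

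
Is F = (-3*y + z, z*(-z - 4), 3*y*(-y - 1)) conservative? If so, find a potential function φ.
No, ∇×F = (-6*y + 2*z + 1, 1, 3) ≠ 0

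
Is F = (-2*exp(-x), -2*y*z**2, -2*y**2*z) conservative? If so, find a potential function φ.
Yes, F is conservative. φ = -y**2*z**2 + 2*exp(-x)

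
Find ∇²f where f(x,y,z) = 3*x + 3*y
0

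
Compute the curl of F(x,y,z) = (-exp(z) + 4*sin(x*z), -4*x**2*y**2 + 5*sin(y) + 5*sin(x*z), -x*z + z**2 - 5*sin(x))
(-5*x*cos(x*z), 4*x*cos(x*z) + z - exp(z) + 5*cos(x), -8*x*y**2 + 5*z*cos(x*z))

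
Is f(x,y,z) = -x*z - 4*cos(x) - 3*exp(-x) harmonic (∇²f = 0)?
No, ∇²f = 4*cos(x) - 3*exp(-x)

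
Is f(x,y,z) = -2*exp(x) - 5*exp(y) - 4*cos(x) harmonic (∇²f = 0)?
No, ∇²f = -2*exp(x) - 5*exp(y) + 4*cos(x)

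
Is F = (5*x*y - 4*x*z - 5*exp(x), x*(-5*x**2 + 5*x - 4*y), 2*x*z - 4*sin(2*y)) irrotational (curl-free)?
No, ∇×F = (-8*cos(2*y), -4*x - 2*z, -15*x**2 + 5*x - 4*y)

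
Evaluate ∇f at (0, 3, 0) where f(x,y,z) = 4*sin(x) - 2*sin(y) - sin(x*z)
(4, -2*cos(3), 0)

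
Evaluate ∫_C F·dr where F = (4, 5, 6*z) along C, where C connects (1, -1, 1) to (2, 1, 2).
23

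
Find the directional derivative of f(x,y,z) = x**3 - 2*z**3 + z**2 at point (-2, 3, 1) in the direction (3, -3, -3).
16*sqrt(3)/3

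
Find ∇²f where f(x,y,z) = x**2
2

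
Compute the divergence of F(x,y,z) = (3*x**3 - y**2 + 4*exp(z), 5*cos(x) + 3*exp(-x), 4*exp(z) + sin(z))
9*x**2 + 4*exp(z) + cos(z)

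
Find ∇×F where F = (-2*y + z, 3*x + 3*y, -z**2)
(0, 1, 5)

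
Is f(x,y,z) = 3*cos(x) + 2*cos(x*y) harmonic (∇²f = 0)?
No, ∇²f = -2*x**2*cos(x*y) - 2*y**2*cos(x*y) - 3*cos(x)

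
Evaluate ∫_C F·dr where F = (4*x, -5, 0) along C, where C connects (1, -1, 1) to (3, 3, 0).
-4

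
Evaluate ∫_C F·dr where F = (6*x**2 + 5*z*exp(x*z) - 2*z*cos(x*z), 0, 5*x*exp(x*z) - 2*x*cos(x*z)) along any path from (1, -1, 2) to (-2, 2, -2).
-5*exp(2) - 18 - 2*sin(4) + 2*sin(2) + 5*exp(4)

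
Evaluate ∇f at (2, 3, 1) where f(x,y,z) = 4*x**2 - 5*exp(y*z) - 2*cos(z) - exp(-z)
(16, -5*exp(3), -15*exp(3) + exp(-1) + 2*sin(1))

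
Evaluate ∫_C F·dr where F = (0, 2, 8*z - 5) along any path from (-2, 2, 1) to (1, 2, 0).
1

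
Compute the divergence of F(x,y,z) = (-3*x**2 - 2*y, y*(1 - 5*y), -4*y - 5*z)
-6*x - 10*y - 4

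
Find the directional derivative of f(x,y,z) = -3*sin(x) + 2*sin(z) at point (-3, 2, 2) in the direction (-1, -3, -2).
sqrt(14)*(3*cos(3) - 4*cos(2))/14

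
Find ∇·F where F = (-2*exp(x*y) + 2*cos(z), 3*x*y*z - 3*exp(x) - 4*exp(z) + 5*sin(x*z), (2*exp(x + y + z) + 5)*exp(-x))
3*x*z - 2*y*exp(x*y) + 2*exp(y + z)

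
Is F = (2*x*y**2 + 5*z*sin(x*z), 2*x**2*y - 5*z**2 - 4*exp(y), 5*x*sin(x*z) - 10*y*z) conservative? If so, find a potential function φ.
Yes, F is conservative. φ = x**2*y**2 - 5*y*z**2 - 4*exp(y) - 5*cos(x*z)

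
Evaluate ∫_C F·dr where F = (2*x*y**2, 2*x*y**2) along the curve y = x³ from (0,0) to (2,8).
3392/5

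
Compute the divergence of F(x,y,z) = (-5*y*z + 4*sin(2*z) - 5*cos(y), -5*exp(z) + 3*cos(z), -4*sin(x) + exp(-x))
0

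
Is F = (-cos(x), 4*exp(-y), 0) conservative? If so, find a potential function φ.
Yes, F is conservative. φ = -sin(x) - 4*exp(-y)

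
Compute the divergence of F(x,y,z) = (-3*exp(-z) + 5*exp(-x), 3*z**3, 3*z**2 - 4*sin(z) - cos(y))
6*z - 4*cos(z) - 5*exp(-x)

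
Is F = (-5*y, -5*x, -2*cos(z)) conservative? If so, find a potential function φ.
Yes, F is conservative. φ = -5*x*y - 2*sin(z)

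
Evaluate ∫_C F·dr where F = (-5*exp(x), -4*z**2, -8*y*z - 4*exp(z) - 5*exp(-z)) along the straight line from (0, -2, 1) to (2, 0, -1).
-5*exp(2) - 9*exp(-1) - 3 + 9*E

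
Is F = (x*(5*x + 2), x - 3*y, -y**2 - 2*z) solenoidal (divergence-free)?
No, ∇·F = 10*x - 3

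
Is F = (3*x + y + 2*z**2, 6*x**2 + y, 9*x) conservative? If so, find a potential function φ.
No, ∇×F = (0, 4*z - 9, 12*x - 1) ≠ 0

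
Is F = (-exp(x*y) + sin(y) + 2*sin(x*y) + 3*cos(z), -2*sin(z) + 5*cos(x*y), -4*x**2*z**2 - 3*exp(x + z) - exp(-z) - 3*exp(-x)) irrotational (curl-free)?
No, ∇×F = (2*cos(z), 8*x*z**2 + 3*exp(x + z) - 3*sin(z) - 3*exp(-x), x*exp(x*y) - 2*x*cos(x*y) - 5*y*sin(x*y) - cos(y))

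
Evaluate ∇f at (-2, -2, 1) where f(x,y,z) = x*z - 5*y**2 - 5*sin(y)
(1, 20 - 5*cos(2), -2)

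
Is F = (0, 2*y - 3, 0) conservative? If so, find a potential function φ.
Yes, F is conservative. φ = y*(y - 3)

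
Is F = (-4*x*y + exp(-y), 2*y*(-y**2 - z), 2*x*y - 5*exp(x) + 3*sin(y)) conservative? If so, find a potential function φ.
No, ∇×F = (2*x + 2*y + 3*cos(y), -2*y + 5*exp(x), 4*x + exp(-y)) ≠ 0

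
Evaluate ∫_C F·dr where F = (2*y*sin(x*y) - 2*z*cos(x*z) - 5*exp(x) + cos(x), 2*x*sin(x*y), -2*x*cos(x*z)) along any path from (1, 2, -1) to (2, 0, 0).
-5*exp(2) - 3*sin(1) - 2 + 2*cos(2) + sin(2) + 5*E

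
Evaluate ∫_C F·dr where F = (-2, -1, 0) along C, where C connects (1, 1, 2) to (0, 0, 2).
3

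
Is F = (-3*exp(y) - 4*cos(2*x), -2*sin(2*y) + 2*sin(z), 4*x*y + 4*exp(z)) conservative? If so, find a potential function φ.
No, ∇×F = (4*x - 2*cos(z), -4*y, 3*exp(y)) ≠ 0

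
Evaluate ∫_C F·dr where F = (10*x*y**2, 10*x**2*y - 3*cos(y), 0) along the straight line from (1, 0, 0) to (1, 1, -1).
5 - 3*sin(1)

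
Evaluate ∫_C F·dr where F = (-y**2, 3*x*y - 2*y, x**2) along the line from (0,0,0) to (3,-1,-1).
-2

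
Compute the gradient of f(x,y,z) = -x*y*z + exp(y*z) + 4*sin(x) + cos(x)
(-y*z - sin(x) + 4*cos(x), z*(-x + exp(y*z)), y*(-x + exp(y*z)))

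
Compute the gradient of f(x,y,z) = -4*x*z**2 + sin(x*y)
(y*cos(x*y) - 4*z**2, x*cos(x*y), -8*x*z)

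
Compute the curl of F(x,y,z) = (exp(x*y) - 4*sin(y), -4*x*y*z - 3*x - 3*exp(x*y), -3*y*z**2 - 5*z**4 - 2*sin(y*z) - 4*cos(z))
(4*x*y - 3*z**2 - 2*z*cos(y*z), 0, -x*exp(x*y) - 4*y*z - 3*y*exp(x*y) + 4*cos(y) - 3)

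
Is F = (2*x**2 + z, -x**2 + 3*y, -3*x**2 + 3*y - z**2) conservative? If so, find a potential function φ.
No, ∇×F = (3, 6*x + 1, -2*x) ≠ 0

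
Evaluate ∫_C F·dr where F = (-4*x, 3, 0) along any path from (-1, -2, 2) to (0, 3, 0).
17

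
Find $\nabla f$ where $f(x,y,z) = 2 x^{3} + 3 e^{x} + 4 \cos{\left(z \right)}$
(6*x**2 + 3*exp(x), 0, -4*sin(z))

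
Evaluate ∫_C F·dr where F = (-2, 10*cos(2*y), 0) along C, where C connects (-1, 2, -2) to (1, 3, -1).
-4 + 5*sin(6) - 5*sin(4)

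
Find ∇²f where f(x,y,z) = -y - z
0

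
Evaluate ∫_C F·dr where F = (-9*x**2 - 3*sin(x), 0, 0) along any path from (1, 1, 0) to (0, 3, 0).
6 - 3*cos(1)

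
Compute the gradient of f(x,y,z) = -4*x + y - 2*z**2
(-4, 1, -4*z)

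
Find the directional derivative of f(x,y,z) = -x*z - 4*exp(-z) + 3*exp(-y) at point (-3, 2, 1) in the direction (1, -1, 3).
sqrt(11)*(3 + 12*E + 8*exp(2))*exp(-2)/11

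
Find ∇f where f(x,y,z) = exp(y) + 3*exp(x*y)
(3*y*exp(x*y), 3*x*exp(x*y) + exp(y), 0)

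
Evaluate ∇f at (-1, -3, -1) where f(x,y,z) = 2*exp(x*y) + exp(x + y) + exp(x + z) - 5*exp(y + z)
((-6*exp(7) + 1 + exp(2))*exp(-4), 2*(-exp(7) - 2)*exp(-4), (-5 + exp(2))*exp(-4))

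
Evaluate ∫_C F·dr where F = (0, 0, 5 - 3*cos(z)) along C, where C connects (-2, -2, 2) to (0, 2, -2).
-20 + 6*sin(2)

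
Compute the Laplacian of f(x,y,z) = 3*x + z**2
2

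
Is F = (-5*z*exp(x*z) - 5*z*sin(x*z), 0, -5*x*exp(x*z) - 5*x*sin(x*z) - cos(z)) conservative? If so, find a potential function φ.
Yes, F is conservative. φ = -5*exp(x*z) - sin(z) + 5*cos(x*z)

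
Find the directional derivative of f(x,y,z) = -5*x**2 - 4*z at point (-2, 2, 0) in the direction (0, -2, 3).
-12*sqrt(13)/13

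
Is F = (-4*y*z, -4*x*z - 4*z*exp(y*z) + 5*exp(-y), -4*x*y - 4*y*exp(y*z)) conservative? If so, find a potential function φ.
Yes, F is conservative. φ = -4*x*y*z - 4*exp(y*z) - 5*exp(-y)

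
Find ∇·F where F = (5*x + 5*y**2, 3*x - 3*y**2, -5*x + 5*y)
5 - 6*y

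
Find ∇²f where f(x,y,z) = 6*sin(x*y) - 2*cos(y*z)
-6*x**2*sin(x*y) - 6*y**2*sin(x*y) + 2*y**2*cos(y*z) + 2*z**2*cos(y*z)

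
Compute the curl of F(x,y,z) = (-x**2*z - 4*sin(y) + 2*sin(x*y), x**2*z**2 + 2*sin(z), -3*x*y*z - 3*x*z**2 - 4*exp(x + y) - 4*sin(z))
(-2*x**2*z - 3*x*z - 4*exp(x + y) - 2*cos(z), -x**2 + 3*y*z + 3*z**2 + 4*exp(x + y), 2*x*z**2 - 2*x*cos(x*y) + 4*cos(y))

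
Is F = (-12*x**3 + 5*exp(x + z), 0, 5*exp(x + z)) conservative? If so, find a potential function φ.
Yes, F is conservative. φ = -3*x**4 + 5*exp(x + z)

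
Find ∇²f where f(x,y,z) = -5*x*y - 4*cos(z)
4*cos(z)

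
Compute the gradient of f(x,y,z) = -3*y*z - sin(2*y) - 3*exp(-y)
(0, -3*z - 2*cos(2*y) + 3*exp(-y), -3*y)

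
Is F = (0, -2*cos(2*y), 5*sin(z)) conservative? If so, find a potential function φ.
Yes, F is conservative. φ = -sin(2*y) - 5*cos(z)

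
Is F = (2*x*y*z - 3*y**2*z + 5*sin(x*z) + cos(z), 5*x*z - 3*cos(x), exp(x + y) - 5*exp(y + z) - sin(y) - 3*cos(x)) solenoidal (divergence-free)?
No, ∇·F = 2*y*z + 5*z*cos(x*z) - 5*exp(y + z)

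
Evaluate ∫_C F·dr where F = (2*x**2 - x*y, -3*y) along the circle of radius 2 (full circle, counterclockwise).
0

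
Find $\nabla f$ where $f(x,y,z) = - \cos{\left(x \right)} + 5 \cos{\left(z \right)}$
(sin(x), 0, -5*sin(z))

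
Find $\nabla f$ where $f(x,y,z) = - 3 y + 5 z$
(0, -3, 5)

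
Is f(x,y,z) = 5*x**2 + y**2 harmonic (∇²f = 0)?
No, ∇²f = 12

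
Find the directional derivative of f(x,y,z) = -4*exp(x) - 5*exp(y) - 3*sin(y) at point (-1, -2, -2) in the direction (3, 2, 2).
-2*sqrt(17)*(3*exp(2)*cos(2) + 5 + 6*E)*exp(-2)/17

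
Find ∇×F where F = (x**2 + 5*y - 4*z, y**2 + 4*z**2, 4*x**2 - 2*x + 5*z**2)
(-8*z, -8*x - 2, -5)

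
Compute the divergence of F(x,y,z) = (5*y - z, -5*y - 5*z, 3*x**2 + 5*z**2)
10*z - 5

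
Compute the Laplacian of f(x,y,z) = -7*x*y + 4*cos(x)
-4*cos(x)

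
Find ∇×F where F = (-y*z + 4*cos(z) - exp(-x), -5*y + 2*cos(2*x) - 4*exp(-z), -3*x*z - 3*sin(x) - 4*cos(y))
(4*sin(y) - 4*exp(-z), -y + 3*z - 4*sin(z) + 3*cos(x), z - 4*sin(2*x))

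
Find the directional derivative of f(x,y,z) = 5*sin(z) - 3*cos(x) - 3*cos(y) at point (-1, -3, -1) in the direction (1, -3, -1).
sqrt(11)*(-5*cos(1) - 3*sin(1) + 9*sin(3))/11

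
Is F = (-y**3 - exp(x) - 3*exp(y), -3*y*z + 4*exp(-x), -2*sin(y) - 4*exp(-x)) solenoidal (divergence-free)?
No, ∇·F = -3*z - exp(x)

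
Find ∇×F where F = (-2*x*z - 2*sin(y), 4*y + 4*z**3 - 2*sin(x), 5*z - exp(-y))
(-12*z**2 + exp(-y), -2*x, -2*cos(x) + 2*cos(y))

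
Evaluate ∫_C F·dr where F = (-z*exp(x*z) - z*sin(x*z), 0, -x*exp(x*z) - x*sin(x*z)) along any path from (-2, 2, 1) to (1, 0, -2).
0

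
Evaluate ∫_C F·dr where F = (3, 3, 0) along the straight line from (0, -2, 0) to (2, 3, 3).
21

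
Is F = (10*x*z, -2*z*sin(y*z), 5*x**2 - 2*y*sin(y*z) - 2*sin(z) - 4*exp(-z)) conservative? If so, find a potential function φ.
Yes, F is conservative. φ = 5*x**2*z + 2*cos(z) + 2*cos(y*z) + 4*exp(-z)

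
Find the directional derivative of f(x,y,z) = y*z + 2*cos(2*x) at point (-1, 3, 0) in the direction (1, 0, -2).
2*sqrt(5)*(-3 + 2*sin(2))/5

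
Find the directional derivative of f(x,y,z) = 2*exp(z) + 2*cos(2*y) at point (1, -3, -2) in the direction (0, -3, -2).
-4*sqrt(13)*(3*exp(2)*sin(6) + 1)*exp(-2)/13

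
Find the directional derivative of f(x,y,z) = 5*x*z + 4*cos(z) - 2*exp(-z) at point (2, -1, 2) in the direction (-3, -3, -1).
2*sqrt(19)*(-20*exp(2) - 1 + 2*exp(2)*sin(2))*exp(-2)/19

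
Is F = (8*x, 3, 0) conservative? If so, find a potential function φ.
Yes, F is conservative. φ = 4*x**2 + 3*y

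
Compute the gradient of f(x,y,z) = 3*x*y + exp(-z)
(3*y, 3*x, -exp(-z))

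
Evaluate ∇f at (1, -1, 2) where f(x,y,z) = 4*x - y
(4, -1, 0)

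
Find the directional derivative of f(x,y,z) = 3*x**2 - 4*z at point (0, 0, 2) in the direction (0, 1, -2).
8*sqrt(5)/5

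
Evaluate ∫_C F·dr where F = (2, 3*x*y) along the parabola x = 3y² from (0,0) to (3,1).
33/4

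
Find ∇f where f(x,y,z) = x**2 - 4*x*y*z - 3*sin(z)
(2*x - 4*y*z, -4*x*z, -4*x*y - 3*cos(z))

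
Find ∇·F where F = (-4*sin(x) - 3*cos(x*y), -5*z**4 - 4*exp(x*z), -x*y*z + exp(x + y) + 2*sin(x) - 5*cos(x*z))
-x*y + 5*x*sin(x*z) + 3*y*sin(x*y) - 4*cos(x)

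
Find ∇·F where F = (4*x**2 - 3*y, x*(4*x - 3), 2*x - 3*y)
8*x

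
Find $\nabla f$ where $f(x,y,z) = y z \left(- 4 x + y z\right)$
(-4*y*z, 2*z*(-2*x + y*z), 2*y*(-2*x + y*z))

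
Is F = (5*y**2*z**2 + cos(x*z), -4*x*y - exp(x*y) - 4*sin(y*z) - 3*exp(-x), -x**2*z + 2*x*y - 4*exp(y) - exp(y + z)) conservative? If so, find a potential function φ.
No, ∇×F = (2*x + 4*y*cos(y*z) - 4*exp(y) - exp(y + z), 2*x*z - x*sin(x*z) + 10*y**2*z - 2*y, (-y*(10*z**2 + exp(x*y) + 4)*exp(x) + 3)*exp(-x)) ≠ 0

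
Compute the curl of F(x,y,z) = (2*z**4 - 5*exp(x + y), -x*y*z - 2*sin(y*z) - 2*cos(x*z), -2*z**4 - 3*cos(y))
(x*y - 2*x*sin(x*z) + 2*y*cos(y*z) + 3*sin(y), 8*z**3, -y*z + 2*z*sin(x*z) + 5*exp(x + y))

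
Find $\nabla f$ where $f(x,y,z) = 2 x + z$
(2, 0, 1)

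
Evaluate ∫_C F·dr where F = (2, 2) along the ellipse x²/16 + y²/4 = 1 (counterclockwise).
0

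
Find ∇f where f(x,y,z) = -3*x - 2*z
(-3, 0, -2)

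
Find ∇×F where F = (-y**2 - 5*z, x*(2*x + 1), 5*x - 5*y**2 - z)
(-10*y, -10, 4*x + 2*y + 1)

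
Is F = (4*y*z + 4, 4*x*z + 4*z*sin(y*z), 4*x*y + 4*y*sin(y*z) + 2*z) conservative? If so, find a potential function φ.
Yes, F is conservative. φ = 4*x*y*z + 4*x + z**2 - 4*cos(y*z)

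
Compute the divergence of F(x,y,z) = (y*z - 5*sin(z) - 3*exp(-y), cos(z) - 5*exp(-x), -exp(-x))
0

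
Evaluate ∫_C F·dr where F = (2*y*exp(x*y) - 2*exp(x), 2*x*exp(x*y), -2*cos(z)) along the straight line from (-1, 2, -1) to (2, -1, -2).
2*(E*(-exp(2) - sin(1) + sin(2)) + 1)*exp(-1)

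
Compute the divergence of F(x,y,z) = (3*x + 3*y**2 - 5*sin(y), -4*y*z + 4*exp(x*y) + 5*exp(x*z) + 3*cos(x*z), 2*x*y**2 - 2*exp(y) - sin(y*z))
4*x*exp(x*y) - y*cos(y*z) - 4*z + 3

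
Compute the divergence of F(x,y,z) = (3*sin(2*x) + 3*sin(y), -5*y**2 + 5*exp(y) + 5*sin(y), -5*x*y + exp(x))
-10*y + 5*exp(y) + 6*cos(2*x) + 5*cos(y)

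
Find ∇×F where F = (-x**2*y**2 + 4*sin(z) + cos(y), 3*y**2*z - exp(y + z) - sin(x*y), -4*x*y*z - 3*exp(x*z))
(-4*x*z - 3*y**2 + exp(y + z), 4*y*z + 3*z*exp(x*z) + 4*cos(z), 2*x**2*y - y*cos(x*y) + sin(y))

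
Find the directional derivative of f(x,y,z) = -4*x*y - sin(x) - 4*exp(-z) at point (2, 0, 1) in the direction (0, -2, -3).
4*sqrt(13)*(-3 + 4*E)*exp(-1)/13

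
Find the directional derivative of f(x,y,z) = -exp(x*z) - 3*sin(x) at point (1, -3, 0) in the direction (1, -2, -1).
sqrt(6)*(1 - 3*cos(1))/6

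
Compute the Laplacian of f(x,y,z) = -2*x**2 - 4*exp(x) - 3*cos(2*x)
-4*exp(x) + 12*cos(2*x) - 4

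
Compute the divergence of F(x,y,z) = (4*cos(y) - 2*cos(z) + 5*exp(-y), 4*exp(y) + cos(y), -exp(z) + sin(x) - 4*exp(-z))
4*exp(y) - exp(z) - sin(y) + 4*exp(-z)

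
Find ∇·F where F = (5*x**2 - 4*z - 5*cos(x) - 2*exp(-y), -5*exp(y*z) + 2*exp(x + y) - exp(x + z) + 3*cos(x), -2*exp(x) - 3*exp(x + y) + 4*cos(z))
10*x - 5*z*exp(y*z) + 2*exp(x + y) + 5*sin(x) - 4*sin(z)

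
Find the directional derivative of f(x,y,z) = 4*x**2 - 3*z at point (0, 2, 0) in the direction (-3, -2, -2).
6*sqrt(17)/17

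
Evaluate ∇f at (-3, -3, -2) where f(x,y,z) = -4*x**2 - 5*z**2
(24, 0, 20)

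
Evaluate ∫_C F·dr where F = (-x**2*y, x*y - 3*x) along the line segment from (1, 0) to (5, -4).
180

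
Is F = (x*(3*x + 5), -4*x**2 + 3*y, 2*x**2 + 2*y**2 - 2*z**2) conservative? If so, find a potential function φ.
No, ∇×F = (4*y, -4*x, -8*x) ≠ 0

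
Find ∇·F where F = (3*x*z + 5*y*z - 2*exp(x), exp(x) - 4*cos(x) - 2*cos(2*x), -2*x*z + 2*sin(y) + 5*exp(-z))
-2*x + 3*z - 2*exp(x) - 5*exp(-z)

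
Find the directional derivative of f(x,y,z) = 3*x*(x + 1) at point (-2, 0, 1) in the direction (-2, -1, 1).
3*sqrt(6)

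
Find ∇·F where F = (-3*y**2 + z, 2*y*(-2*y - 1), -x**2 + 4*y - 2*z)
-8*y - 4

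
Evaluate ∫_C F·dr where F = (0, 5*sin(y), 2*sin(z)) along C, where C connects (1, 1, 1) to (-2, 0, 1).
-5 + 5*cos(1)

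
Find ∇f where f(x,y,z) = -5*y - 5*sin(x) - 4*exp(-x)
(-5*cos(x) + 4*exp(-x), -5, 0)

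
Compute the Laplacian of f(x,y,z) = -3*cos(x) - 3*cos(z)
3*cos(x) + 3*cos(z)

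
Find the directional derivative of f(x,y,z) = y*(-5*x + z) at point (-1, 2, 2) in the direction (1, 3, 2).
15*sqrt(14)/14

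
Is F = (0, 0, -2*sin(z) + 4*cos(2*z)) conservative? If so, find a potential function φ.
Yes, F is conservative. φ = 2*sin(2*z) + 2*cos(z)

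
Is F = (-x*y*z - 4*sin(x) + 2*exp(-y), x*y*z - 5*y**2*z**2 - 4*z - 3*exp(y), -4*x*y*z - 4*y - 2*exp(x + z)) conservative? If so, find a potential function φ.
No, ∇×F = (-x*y - 4*x*z + 10*y**2*z, -x*y + 4*y*z + 2*exp(x + z), x*z + y*z + 2*exp(-y)) ≠ 0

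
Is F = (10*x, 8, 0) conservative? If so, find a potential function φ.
Yes, F is conservative. φ = 5*x**2 + 8*y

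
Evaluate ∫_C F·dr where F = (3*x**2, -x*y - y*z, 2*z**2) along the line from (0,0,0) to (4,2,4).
96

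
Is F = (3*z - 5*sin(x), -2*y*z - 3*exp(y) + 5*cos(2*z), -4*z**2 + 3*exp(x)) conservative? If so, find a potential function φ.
No, ∇×F = (2*y + 10*sin(2*z), 3 - 3*exp(x), 0) ≠ 0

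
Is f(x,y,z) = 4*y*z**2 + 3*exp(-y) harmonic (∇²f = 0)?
No, ∇²f = 8*y + 3*exp(-y)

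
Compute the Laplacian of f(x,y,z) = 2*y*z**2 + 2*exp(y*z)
2*y*(y*exp(y*z) + 2) + 2*z**2*exp(y*z)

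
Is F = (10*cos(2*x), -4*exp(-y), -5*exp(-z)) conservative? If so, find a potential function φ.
Yes, F is conservative. φ = 5*sin(2*x) + 5*exp(-z) + 4*exp(-y)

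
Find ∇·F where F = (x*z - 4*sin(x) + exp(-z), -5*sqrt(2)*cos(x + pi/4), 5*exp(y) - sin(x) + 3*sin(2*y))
z - 4*cos(x)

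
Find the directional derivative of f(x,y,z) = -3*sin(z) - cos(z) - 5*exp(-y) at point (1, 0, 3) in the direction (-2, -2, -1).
-10/3 + cos(3) - sin(3)/3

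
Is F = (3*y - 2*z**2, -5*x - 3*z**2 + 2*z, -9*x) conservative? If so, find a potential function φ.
No, ∇×F = (6*z - 2, 9 - 4*z, -8) ≠ 0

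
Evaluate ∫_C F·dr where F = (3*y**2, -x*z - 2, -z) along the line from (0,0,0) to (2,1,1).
-7/6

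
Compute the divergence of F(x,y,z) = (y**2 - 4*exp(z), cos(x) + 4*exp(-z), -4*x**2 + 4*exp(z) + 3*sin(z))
4*exp(z) + 3*cos(z)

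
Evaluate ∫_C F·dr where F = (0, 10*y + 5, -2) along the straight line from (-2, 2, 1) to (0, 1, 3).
-24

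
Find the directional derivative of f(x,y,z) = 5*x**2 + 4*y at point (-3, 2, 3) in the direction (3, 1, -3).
-86*sqrt(19)/19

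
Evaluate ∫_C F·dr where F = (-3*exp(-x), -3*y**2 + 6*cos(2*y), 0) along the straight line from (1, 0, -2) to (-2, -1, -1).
-3*sin(2) - 3*exp(-1) + 1 + 3*exp(2)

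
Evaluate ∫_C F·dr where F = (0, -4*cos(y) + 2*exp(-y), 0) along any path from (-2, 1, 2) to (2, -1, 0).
-4*sinh(1) + 8*sin(1)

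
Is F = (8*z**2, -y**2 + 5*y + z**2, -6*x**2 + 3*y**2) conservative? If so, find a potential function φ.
No, ∇×F = (6*y - 2*z, 12*x + 16*z, 0) ≠ 0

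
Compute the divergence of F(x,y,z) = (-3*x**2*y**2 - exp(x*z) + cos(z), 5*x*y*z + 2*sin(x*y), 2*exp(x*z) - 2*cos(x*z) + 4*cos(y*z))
-6*x*y**2 + 5*x*z + 2*x*exp(x*z) + 2*x*sin(x*z) + 2*x*cos(x*y) - 4*y*sin(y*z) - z*exp(x*z)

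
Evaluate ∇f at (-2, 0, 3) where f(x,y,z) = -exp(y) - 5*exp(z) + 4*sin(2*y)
(0, 7, -5*exp(3))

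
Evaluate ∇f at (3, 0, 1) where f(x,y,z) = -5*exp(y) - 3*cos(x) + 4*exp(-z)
(3*sin(3), -5, -4*exp(-1))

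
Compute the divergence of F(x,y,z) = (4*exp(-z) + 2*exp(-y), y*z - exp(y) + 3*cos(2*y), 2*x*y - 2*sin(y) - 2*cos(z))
z - exp(y) - 6*sin(2*y) + 2*sin(z)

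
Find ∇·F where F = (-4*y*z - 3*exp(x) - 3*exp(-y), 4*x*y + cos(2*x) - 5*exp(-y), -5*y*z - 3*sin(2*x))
4*x - 5*y - 3*exp(x) + 5*exp(-y)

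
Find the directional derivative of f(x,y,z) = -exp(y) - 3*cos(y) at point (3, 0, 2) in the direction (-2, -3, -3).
3*sqrt(22)/22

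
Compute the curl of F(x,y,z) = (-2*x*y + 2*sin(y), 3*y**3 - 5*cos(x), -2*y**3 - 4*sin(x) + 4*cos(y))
(-6*y**2 - 4*sin(y), 4*cos(x), 2*x + 5*sin(x) - 2*cos(y))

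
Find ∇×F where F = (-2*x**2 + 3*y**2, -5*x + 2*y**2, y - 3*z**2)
(1, 0, -6*y - 5)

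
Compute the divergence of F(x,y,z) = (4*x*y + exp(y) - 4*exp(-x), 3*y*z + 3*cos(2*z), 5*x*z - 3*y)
5*x + 4*y + 3*z + 4*exp(-x)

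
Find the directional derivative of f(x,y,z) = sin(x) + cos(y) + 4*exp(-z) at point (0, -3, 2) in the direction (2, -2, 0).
sqrt(2)*(1 - sin(3))/2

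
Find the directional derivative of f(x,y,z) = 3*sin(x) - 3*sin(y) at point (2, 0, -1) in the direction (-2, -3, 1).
3*sqrt(14)*(3 - 2*cos(2))/14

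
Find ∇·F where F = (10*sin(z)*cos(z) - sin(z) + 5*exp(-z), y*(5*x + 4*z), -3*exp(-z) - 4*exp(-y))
5*x + 4*z + 3*exp(-z)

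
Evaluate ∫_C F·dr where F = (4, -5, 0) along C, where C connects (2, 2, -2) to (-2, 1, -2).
-11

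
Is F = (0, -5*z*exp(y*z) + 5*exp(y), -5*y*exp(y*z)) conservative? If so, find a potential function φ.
Yes, F is conservative. φ = 5*exp(y) - 5*exp(y*z)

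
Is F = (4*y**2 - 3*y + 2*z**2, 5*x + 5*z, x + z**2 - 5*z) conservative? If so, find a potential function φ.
No, ∇×F = (-5, 4*z - 1, 8 - 8*y) ≠ 0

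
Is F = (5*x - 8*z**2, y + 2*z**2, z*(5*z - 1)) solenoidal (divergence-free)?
No, ∇·F = 10*z + 5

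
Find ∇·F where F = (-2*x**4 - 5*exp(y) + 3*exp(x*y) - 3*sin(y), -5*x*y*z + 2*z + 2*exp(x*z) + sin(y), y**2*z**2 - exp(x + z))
-8*x**3 - 5*x*z + 2*y**2*z + 3*y*exp(x*y) - exp(x + z) + cos(y)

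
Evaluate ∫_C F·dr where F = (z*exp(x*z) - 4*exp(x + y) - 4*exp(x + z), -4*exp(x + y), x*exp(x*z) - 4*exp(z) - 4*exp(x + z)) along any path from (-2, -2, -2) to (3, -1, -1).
(-8*exp(6) - exp(8) - 4*exp(3) + E + 8 + 4*exp(2))*exp(-4)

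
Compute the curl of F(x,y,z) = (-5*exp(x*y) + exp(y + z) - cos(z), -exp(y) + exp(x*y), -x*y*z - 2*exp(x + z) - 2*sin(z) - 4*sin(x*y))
(-x*(z + 4*cos(x*y)), y*z + 4*y*cos(x*y) + 2*exp(x + z) + exp(y + z) + sin(z), 5*x*exp(x*y) + y*exp(x*y) - exp(y + z))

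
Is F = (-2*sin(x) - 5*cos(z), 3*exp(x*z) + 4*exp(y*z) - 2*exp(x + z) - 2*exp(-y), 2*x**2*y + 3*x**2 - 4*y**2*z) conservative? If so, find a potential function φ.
No, ∇×F = (2*x**2 - 3*x*exp(x*z) - 8*y*z - 4*y*exp(y*z) + 2*exp(x + z), -4*x*y - 6*x + 5*sin(z), 3*z*exp(x*z) - 2*exp(x + z)) ≠ 0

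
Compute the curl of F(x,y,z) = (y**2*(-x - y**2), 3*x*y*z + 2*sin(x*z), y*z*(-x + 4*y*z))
(-3*x*y - x*z - 2*x*cos(x*z) + 8*y*z**2, y*z, 2*x*y + 4*y**3 + 3*y*z + 2*z*cos(x*z))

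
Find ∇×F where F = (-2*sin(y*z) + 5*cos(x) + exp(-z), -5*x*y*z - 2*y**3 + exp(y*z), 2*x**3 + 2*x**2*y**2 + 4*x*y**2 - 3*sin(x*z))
(y*(4*x**2 + 13*x - exp(y*z)), -6*x**2 - 4*x*y**2 - 4*y**2 - 2*y*cos(y*z) + 3*z*cos(x*z) - exp(-z), z*(-5*y + 2*cos(y*z)))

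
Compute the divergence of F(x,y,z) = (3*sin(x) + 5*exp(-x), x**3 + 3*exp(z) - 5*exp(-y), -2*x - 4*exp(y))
3*cos(x) + 5*exp(-y) - 5*exp(-x)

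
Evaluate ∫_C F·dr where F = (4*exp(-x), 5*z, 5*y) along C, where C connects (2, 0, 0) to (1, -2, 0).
4*(1 - E)*exp(-2)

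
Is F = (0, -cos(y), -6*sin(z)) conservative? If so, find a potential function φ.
Yes, F is conservative. φ = -sin(y) + 6*cos(z)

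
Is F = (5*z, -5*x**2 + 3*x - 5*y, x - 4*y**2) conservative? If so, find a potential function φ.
No, ∇×F = (-8*y, 4, 3 - 10*x) ≠ 0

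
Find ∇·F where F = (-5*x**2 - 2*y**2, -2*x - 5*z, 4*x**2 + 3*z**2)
-10*x + 6*z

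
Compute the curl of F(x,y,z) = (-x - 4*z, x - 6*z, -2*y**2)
(6 - 4*y, -4, 1)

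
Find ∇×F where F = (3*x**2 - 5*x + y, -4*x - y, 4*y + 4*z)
(4, 0, -5)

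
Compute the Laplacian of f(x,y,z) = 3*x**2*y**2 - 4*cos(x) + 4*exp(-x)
6*x**2 + 6*y**2 + 4*cos(x) + 4*exp(-x)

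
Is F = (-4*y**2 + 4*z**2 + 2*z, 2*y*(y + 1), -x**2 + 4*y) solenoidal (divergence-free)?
No, ∇·F = 4*y + 2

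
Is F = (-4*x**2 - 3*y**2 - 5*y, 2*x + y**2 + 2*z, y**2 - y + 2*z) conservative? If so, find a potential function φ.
No, ∇×F = (2*y - 3, 0, 6*y + 7) ≠ 0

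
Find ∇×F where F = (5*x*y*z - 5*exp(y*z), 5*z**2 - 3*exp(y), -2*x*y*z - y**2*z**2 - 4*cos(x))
(2*z*(-x - y*z - 5), 5*x*y + 2*y*z - 5*y*exp(y*z) - 4*sin(x), 5*z*(-x + exp(y*z)))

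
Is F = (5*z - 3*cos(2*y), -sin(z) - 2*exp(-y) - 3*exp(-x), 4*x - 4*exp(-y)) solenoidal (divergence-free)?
No, ∇·F = 2*exp(-y)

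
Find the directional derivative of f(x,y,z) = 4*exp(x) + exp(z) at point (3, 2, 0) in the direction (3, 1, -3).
3*sqrt(19)*(-1 + 4*exp(3))/19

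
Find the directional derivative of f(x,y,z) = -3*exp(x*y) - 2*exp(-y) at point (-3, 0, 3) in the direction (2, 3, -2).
33*sqrt(17)/17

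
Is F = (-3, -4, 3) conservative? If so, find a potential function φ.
Yes, F is conservative. φ = -3*x - 4*y + 3*z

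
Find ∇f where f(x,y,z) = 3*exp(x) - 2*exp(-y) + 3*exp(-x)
(6*sinh(x), 2*exp(-y), 0)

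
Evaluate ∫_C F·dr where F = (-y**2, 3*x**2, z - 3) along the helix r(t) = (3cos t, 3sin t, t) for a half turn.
-3*pi + pi**2/2 + 36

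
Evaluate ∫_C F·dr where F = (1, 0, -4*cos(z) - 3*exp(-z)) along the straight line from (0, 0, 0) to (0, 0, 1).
-4*sin(1) - 3 + 3*exp(-1)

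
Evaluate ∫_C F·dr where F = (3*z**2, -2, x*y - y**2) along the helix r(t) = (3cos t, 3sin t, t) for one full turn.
9*pi*(-1 + 4*pi)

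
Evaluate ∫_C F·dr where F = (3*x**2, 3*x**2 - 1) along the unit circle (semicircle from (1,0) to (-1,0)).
-2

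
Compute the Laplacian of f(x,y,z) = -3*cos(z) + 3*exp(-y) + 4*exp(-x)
3*cos(z) + 3*exp(-y) + 4*exp(-x)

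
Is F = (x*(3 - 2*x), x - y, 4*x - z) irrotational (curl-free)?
No, ∇×F = (0, -4, 1)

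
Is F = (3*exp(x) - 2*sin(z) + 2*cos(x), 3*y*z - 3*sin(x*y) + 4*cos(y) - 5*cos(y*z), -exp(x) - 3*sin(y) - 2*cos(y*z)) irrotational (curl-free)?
No, ∇×F = (-5*y*sin(y*z) - 3*y + 2*z*sin(y*z) - 3*cos(y), exp(x) - 2*cos(z), -3*y*cos(x*y))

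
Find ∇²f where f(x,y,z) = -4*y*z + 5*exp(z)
5*exp(z)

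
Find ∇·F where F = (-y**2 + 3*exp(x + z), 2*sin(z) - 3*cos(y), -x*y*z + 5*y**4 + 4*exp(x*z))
-x*y + 4*x*exp(x*z) + 3*exp(x + z) + 3*sin(y)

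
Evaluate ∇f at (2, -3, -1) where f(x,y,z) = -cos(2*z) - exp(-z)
(0, 0, E - 2*sin(2))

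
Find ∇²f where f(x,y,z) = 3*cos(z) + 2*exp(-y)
-3*cos(z) + 2*exp(-y)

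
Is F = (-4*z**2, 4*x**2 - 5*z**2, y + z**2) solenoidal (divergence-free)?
No, ∇·F = 2*z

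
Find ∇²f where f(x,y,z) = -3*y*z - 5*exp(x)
-5*exp(x)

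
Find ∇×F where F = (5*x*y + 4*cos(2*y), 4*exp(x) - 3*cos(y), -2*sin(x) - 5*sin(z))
(0, 2*cos(x), -5*x + 4*exp(x) + 8*sin(2*y))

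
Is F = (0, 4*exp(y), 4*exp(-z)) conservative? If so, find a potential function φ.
Yes, F is conservative. φ = 4*exp(y) - 4*exp(-z)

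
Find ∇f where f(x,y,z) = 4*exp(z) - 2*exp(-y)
(0, 2*exp(-y), 4*exp(z))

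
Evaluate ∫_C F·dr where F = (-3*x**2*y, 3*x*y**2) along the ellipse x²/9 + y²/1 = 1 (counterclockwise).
45*pi/2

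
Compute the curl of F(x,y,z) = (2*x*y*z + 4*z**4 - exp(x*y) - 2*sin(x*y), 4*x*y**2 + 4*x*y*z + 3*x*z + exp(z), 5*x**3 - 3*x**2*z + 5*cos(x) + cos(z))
(-4*x*y - 3*x - exp(z), -15*x**2 + 2*x*y + 6*x*z + 16*z**3 + 5*sin(x), -2*x*z + x*exp(x*y) + 2*x*cos(x*y) + 4*y**2 + 4*y*z + 3*z)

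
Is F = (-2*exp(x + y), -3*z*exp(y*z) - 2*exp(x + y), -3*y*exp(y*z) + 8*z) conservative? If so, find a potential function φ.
Yes, F is conservative. φ = 4*z**2 - 3*exp(y*z) - 2*exp(x + y)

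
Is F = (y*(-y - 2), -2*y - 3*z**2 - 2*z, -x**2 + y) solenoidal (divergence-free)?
No, ∇·F = -2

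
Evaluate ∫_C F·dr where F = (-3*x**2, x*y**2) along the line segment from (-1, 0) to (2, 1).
-103/12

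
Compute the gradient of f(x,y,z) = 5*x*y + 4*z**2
(5*y, 5*x, 8*z)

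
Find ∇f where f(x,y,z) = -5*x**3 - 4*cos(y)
(-15*x**2, 4*sin(y), 0)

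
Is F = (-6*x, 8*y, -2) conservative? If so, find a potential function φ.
Yes, F is conservative. φ = -3*x**2 + 4*y**2 - 2*z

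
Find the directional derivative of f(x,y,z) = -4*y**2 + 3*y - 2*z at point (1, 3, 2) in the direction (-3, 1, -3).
-15*sqrt(19)/19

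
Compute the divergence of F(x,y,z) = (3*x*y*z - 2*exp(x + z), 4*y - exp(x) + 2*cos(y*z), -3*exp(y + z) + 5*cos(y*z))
3*y*z - 5*y*sin(y*z) - 2*z*sin(y*z) - 2*exp(x + z) - 3*exp(y + z) + 4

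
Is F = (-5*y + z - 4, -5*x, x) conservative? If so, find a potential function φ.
Yes, F is conservative. φ = x*(-5*y + z - 4)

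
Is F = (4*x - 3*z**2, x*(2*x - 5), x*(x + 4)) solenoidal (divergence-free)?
No, ∇·F = 4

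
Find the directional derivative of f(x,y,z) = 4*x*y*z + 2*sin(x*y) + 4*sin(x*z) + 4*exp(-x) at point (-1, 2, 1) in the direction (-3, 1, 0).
sqrt(10)*(-14 - 6*cos(1) - 7*cos(2) + 6*E)/5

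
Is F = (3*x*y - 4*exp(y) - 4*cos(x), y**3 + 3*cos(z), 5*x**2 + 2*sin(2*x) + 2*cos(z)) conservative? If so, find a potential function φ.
No, ∇×F = (3*sin(z), -10*x - 4*cos(2*x), -3*x + 4*exp(y)) ≠ 0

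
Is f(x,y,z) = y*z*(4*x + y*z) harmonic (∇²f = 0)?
No, ∇²f = 2*y**2 + 2*z**2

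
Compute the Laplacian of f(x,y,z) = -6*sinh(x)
-6*sinh(x)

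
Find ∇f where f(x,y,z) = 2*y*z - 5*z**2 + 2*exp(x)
(2*exp(x), 2*z, 2*y - 10*z)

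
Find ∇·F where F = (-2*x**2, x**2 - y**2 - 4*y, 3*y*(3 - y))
-4*x - 2*y - 4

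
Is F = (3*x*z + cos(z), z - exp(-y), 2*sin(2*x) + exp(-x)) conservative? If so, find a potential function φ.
No, ∇×F = (-1, 3*x - sin(z) - 4*cos(2*x) + exp(-x), 0) ≠ 0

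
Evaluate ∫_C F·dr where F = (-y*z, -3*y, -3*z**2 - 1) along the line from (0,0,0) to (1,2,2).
-52/3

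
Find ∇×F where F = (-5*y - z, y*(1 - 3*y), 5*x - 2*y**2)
(-4*y, -6, 5)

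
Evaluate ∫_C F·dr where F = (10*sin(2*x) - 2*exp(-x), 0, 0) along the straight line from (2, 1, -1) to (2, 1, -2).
0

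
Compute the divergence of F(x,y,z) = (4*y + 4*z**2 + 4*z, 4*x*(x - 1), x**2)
0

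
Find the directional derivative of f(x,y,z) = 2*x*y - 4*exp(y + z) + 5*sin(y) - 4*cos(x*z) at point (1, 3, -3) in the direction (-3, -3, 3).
-sqrt(3)*(5*cos(3) + 16*sin(3) + 8)/3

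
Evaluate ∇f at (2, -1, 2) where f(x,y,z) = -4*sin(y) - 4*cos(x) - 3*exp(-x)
(3*exp(-2) + 4*sin(2), -4*cos(1), 0)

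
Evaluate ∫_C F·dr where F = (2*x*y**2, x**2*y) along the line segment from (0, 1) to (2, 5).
236/3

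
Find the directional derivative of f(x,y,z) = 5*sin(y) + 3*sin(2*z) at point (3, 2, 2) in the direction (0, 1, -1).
sqrt(2)*(5*cos(2) - 6*cos(4))/2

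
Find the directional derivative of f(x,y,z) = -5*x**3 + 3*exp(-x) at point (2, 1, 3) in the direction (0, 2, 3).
0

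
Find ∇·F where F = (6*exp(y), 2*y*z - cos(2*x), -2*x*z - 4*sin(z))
-2*x + 2*z - 4*cos(z)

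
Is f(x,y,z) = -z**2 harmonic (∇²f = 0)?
No, ∇²f = -2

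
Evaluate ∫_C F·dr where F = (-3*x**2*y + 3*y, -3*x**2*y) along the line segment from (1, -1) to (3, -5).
-112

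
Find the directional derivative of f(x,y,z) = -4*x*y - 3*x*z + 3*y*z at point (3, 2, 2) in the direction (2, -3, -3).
-sqrt(22)/22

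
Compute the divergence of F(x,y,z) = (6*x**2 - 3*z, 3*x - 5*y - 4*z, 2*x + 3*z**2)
12*x + 6*z - 5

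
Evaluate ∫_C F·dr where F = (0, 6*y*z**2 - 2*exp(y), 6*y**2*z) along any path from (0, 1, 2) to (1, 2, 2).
-2*exp(2) + 2*E + 36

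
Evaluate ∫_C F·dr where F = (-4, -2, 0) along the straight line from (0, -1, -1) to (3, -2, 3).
-10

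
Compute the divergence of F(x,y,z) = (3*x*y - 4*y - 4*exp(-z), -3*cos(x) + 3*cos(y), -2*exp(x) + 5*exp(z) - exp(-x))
3*y + 5*exp(z) - 3*sin(y)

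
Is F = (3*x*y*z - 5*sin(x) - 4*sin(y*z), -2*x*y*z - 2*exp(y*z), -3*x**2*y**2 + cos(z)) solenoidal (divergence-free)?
No, ∇·F = -2*x*z + 3*y*z - 2*z*exp(y*z) - sin(z) - 5*cos(x)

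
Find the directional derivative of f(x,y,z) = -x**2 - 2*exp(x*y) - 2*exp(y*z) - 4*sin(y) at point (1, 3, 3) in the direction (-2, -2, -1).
8*cos(3)/3 + 4/3 + 16*exp(3)/3 + 6*exp(9)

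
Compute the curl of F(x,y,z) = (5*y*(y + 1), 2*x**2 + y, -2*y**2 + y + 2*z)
(1 - 4*y, 0, 4*x - 10*y - 5)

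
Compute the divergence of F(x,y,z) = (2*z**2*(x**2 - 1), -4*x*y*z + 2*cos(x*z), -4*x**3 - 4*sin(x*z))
4*x*(z**2 - z - cos(x*z))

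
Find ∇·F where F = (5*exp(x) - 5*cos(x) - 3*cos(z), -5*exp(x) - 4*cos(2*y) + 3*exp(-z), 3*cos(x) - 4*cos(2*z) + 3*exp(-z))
5*exp(x) + 5*sin(x) + 8*sin(2*y) + 8*sin(2*z) - 3*exp(-z)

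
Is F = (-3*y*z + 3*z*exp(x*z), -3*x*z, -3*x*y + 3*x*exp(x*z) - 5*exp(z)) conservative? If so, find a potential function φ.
Yes, F is conservative. φ = -3*x*y*z - 5*exp(z) + 3*exp(x*z)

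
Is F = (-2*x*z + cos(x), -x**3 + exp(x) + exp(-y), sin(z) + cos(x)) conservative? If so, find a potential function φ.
No, ∇×F = (0, -2*x + sin(x), -3*x**2 + exp(x)) ≠ 0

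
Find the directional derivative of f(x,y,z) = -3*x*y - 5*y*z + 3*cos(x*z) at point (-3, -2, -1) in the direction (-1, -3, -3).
-6*sqrt(19)*(5*sin(3) + 13)/19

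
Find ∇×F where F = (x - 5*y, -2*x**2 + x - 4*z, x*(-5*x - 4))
(4, 10*x + 4, 6 - 4*x)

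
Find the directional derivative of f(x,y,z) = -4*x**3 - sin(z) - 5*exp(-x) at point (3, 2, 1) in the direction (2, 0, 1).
sqrt(5)*(-216*exp(3) - exp(3)*cos(1) + 10)*exp(-3)/5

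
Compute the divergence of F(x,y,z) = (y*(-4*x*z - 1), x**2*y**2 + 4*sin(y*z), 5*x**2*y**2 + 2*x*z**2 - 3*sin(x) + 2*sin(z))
2*x**2*y + 4*x*z - 4*y*z + 4*z*cos(y*z) + 2*cos(z)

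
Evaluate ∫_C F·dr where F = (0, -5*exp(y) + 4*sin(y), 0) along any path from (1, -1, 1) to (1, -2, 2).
-5*exp(-2) - 4*cos(2) + 5*exp(-1) + 4*cos(1)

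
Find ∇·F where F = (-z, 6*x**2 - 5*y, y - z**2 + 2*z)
-2*z - 3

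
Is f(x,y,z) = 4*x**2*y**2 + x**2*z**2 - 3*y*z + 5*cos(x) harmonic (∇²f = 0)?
No, ∇²f = 10*x**2 + 8*y**2 + 2*z**2 - 5*cos(x)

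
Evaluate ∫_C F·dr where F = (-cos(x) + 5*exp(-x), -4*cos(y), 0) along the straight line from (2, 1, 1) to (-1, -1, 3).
-5*E + 5*exp(-2) + sin(2) + 9*sin(1)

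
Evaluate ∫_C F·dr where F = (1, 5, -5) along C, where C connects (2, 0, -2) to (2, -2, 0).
-20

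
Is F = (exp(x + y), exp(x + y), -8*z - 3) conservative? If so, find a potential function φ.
Yes, F is conservative. φ = -4*z**2 - 3*z + exp(x + y)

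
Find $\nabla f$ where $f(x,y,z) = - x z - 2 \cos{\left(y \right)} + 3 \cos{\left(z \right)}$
(-z, 2*sin(y), -x - 3*sin(z))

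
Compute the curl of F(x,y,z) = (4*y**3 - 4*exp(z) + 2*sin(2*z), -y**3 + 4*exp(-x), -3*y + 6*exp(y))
(6*exp(y) - 3, -4*exp(z) + 4*cos(2*z), -12*y**2 - 4*exp(-x))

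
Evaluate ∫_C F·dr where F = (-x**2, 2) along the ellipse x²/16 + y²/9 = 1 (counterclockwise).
0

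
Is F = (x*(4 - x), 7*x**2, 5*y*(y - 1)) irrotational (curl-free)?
No, ∇×F = (10*y - 5, 0, 14*x)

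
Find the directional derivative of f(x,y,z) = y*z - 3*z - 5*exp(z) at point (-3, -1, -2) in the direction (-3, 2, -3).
sqrt(22)*(15 + 8*exp(2))*exp(-2)/22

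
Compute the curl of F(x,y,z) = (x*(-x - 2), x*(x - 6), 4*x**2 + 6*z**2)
(0, -8*x, 2*x - 6)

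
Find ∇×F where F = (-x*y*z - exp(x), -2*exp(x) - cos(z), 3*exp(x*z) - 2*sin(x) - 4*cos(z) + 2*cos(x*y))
(-2*x*sin(x*y) - sin(z), -x*y + 2*y*sin(x*y) - 3*z*exp(x*z) + 2*cos(x), x*z - 2*exp(x))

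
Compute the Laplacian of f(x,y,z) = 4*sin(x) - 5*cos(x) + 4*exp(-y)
-4*sin(x) + 5*cos(x) + 4*exp(-y)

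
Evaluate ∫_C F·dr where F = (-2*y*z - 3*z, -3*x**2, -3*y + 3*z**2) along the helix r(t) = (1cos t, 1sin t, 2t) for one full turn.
4*pi*(-3 + pi + 16*pi**2)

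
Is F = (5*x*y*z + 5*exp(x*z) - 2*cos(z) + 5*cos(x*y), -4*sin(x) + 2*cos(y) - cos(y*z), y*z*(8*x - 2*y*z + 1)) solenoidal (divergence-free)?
No, ∇·F = 8*x*y - 4*y**2*z + 5*y*z - 5*y*sin(x*y) + y + 5*z*exp(x*z) + z*sin(y*z) - 2*sin(y)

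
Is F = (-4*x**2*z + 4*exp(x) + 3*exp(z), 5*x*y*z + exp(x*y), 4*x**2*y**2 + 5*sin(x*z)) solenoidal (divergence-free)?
No, ∇·F = -3*x*z + x*exp(x*y) + 5*x*cos(x*z) + 4*exp(x)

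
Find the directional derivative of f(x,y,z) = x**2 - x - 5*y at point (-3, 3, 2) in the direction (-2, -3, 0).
29*sqrt(13)/13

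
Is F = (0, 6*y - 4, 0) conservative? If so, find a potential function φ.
Yes, F is conservative. φ = y*(3*y - 4)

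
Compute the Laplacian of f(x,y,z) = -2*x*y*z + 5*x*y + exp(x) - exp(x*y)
-x**2*exp(x*y) - y**2*exp(x*y) + exp(x)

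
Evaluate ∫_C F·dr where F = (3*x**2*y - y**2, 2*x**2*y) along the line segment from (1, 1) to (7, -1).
-114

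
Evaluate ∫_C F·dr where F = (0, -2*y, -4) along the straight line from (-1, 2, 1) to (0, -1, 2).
-1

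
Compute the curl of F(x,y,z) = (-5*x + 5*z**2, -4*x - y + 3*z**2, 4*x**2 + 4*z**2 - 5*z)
(-6*z, -8*x + 10*z, -4)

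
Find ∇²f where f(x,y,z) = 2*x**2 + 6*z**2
16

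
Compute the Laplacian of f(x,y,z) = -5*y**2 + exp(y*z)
y**2*exp(y*z) + z**2*exp(y*z) - 10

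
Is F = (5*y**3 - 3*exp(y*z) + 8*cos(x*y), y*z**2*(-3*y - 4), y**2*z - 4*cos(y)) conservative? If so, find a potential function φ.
No, ∇×F = (6*y**2*z + 10*y*z + 4*sin(y), -3*y*exp(y*z), 8*x*sin(x*y) - 15*y**2 + 3*z*exp(y*z)) ≠ 0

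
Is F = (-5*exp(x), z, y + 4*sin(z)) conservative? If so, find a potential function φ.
Yes, F is conservative. φ = y*z - 5*exp(x) - 4*cos(z)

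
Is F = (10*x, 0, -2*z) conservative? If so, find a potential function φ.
Yes, F is conservative. φ = 5*x**2 - z**2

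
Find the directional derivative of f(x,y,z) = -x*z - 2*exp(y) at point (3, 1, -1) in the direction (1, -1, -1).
2*sqrt(3)*(2 + E)/3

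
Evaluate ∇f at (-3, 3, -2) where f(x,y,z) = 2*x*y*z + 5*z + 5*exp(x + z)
(-12 + 5*exp(-5), 12, -13 + 5*exp(-5))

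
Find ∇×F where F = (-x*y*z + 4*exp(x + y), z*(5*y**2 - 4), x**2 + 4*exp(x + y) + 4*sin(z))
(-5*y**2 + 4*exp(x + y) + 4, -x*y - 2*x - 4*exp(x + y), x*z - 4*exp(x + y))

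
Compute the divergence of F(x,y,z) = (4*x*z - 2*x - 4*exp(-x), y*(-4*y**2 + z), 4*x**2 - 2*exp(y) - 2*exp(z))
-12*y**2 + 5*z - 2*exp(z) - 2 + 4*exp(-x)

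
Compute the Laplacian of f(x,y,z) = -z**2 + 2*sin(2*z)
-8*sin(2*z) - 2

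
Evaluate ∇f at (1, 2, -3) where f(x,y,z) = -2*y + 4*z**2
(0, -2, -24)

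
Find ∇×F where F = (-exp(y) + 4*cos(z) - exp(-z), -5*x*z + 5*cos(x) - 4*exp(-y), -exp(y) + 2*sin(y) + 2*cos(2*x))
(5*x - exp(y) + 2*cos(y), 4*sin(2*x) - 4*sin(z) + exp(-z), -5*z + exp(y) - 5*sin(x))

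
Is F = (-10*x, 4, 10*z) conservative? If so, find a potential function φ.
Yes, F is conservative. φ = -5*x**2 + 4*y + 5*z**2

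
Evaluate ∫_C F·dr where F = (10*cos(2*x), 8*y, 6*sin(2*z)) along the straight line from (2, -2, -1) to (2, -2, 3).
-3*cos(6) + 3*cos(2)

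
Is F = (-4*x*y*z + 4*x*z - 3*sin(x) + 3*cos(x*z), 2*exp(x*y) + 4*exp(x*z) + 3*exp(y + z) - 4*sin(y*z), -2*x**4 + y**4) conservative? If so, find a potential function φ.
No, ∇×F = (-4*x*exp(x*z) + 4*y**3 + 4*y*cos(y*z) - 3*exp(y + z), x*(8*x**2 - 4*y - 3*sin(x*z) + 4), 4*x*z + 2*y*exp(x*y) + 4*z*exp(x*z)) ≠ 0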